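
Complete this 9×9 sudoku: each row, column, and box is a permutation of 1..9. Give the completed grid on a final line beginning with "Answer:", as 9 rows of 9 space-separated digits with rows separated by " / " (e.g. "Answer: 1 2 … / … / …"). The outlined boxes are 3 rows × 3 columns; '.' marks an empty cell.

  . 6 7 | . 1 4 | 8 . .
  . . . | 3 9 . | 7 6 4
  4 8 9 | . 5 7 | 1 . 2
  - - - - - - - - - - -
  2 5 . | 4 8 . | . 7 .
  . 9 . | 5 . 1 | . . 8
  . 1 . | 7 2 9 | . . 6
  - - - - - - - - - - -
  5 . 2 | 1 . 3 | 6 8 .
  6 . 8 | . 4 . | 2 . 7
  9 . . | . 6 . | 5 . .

Step 1. [r9c8∈{1,3,4}] r9c8 is the only open cell in box 9 admitting 4. So r9c8=4.
Step 2. [r3c8∈{3}] r3c8 has the single candidate 3. So r3c8=3.
Step 3. [r9c9∈{1,3}] in box 9, 3 fits only at r9c9 ⇒ r9c9=3.
Step 4. [r5c5∈{3}] r5c5 is down to just 3 ⇒ r5c5=3.
Step 5. [r7c9∈{9}] r7c9's peers cover all but 9 ⇒ r7c9=9.
Step 6. [r9c4∈{2,8}] across col 4, 8 lands solely at r9c4. So r9c4=8.
Step 7. [r5c3∈{4,6}] in row 5, 6 fits only at r5c3, so r5c3=6.
Step 8. [r4c3∈{3}] r4c3 has the single candidate 3. So r4c3=3.
Step 9. [r6c8∈{5}] r6c8 has the single candidate 5 ⇒ r6c8=5.
Step 10. [r2c1∈{1}] only 1 remains possible at r2c1, so r2c1=1.
Step 11. [r9c6∈{2}] r9c6 has the single candidate 2 ⇒ r9c6=2.
Step 12. [r6c3∈{4}] r6c3's peers cover all but 4 ⇒ r6c3=4.
Step 13. [r7c2∈{4,7}] in row 7, 4 fits only at r7c2 ⇒ r7c2=4.
Step 14. [r2c3∈{5}] only 5 remains possible at r2c3 ⇒ r2c3=5.
Step 15. [r6c7∈{3}] r6c7 has the single candidate 3 ⇒ r6c7=3.
Step 16. [r1c8∈{9}] r1c8 has the single candidate 9, so r1c8=9.
Step 17. [r1c4∈{2}] r1c4's peers cover all but 2. So r1c4=2.
Step 18. [r4c6∈{6}] only 6 remains possible at r4c6, so r4c6=6.
Step 19. [r5c1∈{7}] r5c1 is down to just 7, so r5c1=7.
Step 20. [r3c4∈{6}] only 6 remains possible at r3c4. So r3c4=6.
Step 21. [r2c6∈{8}] r2c6 is down to just 8, so r2c6=8.
Step 22. [r9c3∈{1}] r9c3 is down to just 1, so r9c3=1.
Step 23. [r9c2∈{7}] r9c2 has the single candidate 7. So r9c2=7.
Step 24. [r1c9∈{5}] r1c9 is down to just 5 ⇒ r1c9=5.
Step 25. [r8c6∈{5}] r8c6 is down to just 5 ⇒ r8c6=5.
Step 26. [r1c1∈{3}] only 3 remains possible at r1c1. So r1c1=3.
Step 27. [r5c7∈{4}] only 4 remains possible at r5c7 ⇒ r5c7=4.
Step 28. [r8c2∈{3}] nothing but 3 survives at r8c2, so r8c2=3.
Step 29. [r2c2∈{2}] nothing but 2 survives at r2c2 ⇒ r2c2=2.
Step 30. [r6c1∈{8}] r6c1 has the single candidate 8 ⇒ r6c1=8.
Step 31. [r4c7∈{9}] nothing but 9 survives at r4c7, so r4c7=9.
Step 32. [r7c5∈{7}] r7c5's peers cover all but 7 ⇒ r7c5=7.
Step 33. [r4c9∈{1}] r4c9's peers cover all but 1. So r4c9=1.
Step 34. [r8c8∈{1}] r8c8 is down to just 1. So r8c8=1.
Step 35. [r5c8∈{2}] r5c8's peers cover all but 2 ⇒ r5c8=2.
Step 36. [r8c4∈{9}] only 9 remains possible at r8c4, so r8c4=9.

Answer: 3 6 7 2 1 4 8 9 5 / 1 2 5 3 9 8 7 6 4 / 4 8 9 6 5 7 1 3 2 / 2 5 3 4 8 6 9 7 1 / 7 9 6 5 3 1 4 2 8 / 8 1 4 7 2 9 3 5 6 / 5 4 2 1 7 3 6 8 9 / 6 3 8 9 4 5 2 1 7 / 9 7 1 8 6 2 5 4 3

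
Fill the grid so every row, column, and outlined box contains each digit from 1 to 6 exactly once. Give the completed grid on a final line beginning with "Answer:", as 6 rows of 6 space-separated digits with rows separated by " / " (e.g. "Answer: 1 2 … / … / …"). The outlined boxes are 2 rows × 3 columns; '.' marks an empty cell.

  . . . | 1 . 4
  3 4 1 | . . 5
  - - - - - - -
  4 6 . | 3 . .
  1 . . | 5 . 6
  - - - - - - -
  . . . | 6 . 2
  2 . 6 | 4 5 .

Step 1. [r6c6∈{1,3}] in col 6, 3 fits only at r6c6. So r6c6=3.
Step 2. [r5c1∈{5}] nothing but 5 survives at r5c1. So r5c1=5.
Step 3. [r2c4∈{2}] r2c4 has the single candidate 2 ⇒ r2c4=2.
Step 4. [r1c2∈{2,5}] in col 2, 5 fits only at r1c2, so r1c2=5.
Step 5. [r4c2∈{2,3}] col 2 places 2 nowhere but r4c2, so r4c2=2.
Step 6. [r5c2∈{1,3}] r5c2 is the only open cell in col 2 admitting 3. So r5c2=3.
Step 7. [r5c5∈{1}] r5c5's peers cover all but 1, so r5c5=1.
Step 8. [r2c5∈{6}] r2c5's peers cover all but 6, so r2c5=6.
Step 9. [r3c6∈{1}] r3c6 has the single candidate 1. So r3c6=1.
Step 10. [r4c5∈{4}] nothing but 4 survives at r4c5 ⇒ r4c5=4.
Step 11. [r1c3∈{2}] nothing but 2 survives at r1c3 ⇒ r1c3=2.
Step 12. [r3c5∈{2}] only 2 remains possible at r3c5, so r3c5=2.
Step 13. [r5c3∈{4}] r5c3 is down to just 4 ⇒ r5c3=4.
Step 14. [r6c2∈{1}] r6c2's peers cover all but 1. So r6c2=1.
Step 15. [r4c3∈{3}] r4c3's peers cover all but 3, so r4c3=3.
Step 16. [r1c5∈{3}] r1c5 is down to just 3, so r1c5=3.
Step 17. [r3c3∈{5}] r3c3's peers cover all but 5. So r3c3=5.
Step 18. [r1c1∈{6}] r1c1's peers cover all but 6 ⇒ r1c1=6.

Answer: 6 5 2 1 3 4 / 3 4 1 2 6 5 / 4 6 5 3 2 1 / 1 2 3 5 4 6 / 5 3 4 6 1 2 / 2 1 6 4 5 3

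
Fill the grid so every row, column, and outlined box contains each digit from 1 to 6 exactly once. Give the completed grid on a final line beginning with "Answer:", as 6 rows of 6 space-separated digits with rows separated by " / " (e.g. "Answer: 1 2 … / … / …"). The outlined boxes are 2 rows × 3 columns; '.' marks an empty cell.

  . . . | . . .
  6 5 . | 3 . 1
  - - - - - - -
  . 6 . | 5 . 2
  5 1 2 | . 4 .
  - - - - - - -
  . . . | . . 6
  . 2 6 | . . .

Step 1. [r1c1∈{1,2,3,4}] in col 1, 2 fits only at r1c1 ⇒ r1c1=2.
Step 2. [r5c3∈{1,3,4,5}] in col 3, 5 fits only at r5c3, so r5c3=5.
Step 3. [r3c5∈{1,3}] across row 3, 1 lands solely at r3c5, so r3c5=1.
Step 4. [r5c4∈{1,2,4}] across col 4, 2 lands solely at r5c4, so r5c4=2.
Step 5. [r5c5∈{3}] only 3 remains possible at r5c5, so r5c5=3.
Step 6. [r2c3∈{4}] r2c3's peers cover all but 4 ⇒ r2c3=4.
Step 7. [r3c1∈{3,4}] r3c1 is the only open cell in row 3 admitting 4. So r3c1=4.
Step 8. [r6c4∈{1,4}] in col 4, 1 fits only at r6c4, so r6c4=1.
Step 9. [r1c4∈{4,6}] r1c4 is the only open cell in col 4 admitting 4 ⇒ r1c4=4.
Step 10. [r6c5∈{5}] r6c5 is down to just 5. So r6c5=5.
Step 11. [r1c2∈{3}] r1c2's peers cover all but 3 ⇒ r1c2=3.
Step 12. [r6c1∈{3}] r6c1 is down to just 3. So r6c1=3.
Step 13. [r1c6∈{5}] r1c6 is down to just 5. So r1c6=5.
Step 14. [r5c1∈{1}] r5c1's peers cover all but 1. So r5c1=1.
Step 15. [r4c6∈{3}] r4c6's peers cover all but 3 ⇒ r4c6=3.
Step 16. [r4c4∈{6}] r4c4 is down to just 6, so r4c4=6.
Step 17. [r1c3∈{1}] r1c3's peers cover all but 1. So r1c3=1.
Step 18. [r3c3∈{3}] nothing but 3 survives at r3c3, so r3c3=3.
Step 19. [r5c2∈{4}] only 4 remains possible at r5c2, so r5c2=4.
Step 20. [r2c5∈{2}] r2c5 is down to just 2 ⇒ r2c5=2.
Step 21. [r6c6∈{4}] r6c6 has the single candidate 4 ⇒ r6c6=4.
Step 22. [r1c5∈{6}] r1c5 is down to just 6, so r1c5=6.

Answer: 2 3 1 4 6 5 / 6 5 4 3 2 1 / 4 6 3 5 1 2 / 5 1 2 6 4 3 / 1 4 5 2 3 6 / 3 2 6 1 5 4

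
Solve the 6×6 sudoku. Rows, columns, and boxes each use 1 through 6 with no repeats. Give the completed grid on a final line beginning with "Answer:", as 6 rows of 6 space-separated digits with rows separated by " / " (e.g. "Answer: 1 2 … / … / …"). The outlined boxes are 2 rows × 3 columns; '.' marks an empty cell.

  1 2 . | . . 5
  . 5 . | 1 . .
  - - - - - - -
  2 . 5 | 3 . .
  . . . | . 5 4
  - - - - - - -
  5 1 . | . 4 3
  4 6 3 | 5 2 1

Step 1. [r3c6∈{6}] r3c6 has the single candidate 6. So r3c6=6.
Step 2. [r2c1∈{3,6}] 3 has one home in box 1: r2c1. So r2c1=3.
Step 3. [r2c5∈{6}] nothing but 6 survives at r2c5 ⇒ r2c5=6.
Step 4. [r1c3∈{4,6}] in row 1, 6 fits only at r1c3, so r1c3=6.
Step 5. [r4c1∈{6}] r4c1 has the single candidate 6, so r4c1=6.
Step 6. [r5c4∈{6}] nothing but 6 survives at r5c4, so r5c4=6.
Step 7. [r1c5∈{3}] r1c5's peers cover all but 3. So r1c5=3.
Step 8. [r3c5∈{1}] r3c5 is down to just 1 ⇒ r3c5=1.
Step 9. [r3c2∈{4}] nothing but 4 survives at r3c2. So r3c2=4.
Step 10. [r4c4∈{2}] r4c4's peers cover all but 2, so r4c4=2.
Step 11. [r1c4∈{4}] nothing but 4 survives at r1c4, so r1c4=4.
Step 12. [r5c3∈{2}] r5c3 has the single candidate 2. So r5c3=2.
Step 13. [r2c6∈{2}] r2c6 has the single candidate 2. So r2c6=2.
Step 14. [r4c3∈{1}] only 1 remains possible at r4c3. So r4c3=1.
Step 15. [r4c2∈{3}] r4c2 has the single candidate 3, so r4c2=3.
Step 16. [r2c3∈{4}] r2c3 has the single candidate 4 ⇒ r2c3=4.

Answer: 1 2 6 4 3 5 / 3 5 4 1 6 2 / 2 4 5 3 1 6 / 6 3 1 2 5 4 / 5 1 2 6 4 3 / 4 6 3 5 2 1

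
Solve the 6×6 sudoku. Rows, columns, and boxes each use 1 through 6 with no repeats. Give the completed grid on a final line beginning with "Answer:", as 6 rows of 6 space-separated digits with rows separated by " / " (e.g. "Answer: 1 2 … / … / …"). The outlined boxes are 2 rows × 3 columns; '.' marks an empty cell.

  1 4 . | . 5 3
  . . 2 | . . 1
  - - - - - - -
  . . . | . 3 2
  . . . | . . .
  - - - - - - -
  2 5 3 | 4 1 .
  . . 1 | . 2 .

Step 1. [r2c4∈{6}] r2c4's peers cover all but 6 ⇒ r2c4=6.
Step 2. [r4c6∈{4,5,6}] r4c6 is the only open cell in col 6 admitting 4 ⇒ r4c6=4.
Step 3. [r6c2∈{6}] nothing but 6 survives at r6c2. So r6c2=6.
Step 4. [r3c3∈{4,5,6}] 4 has one home in col 3: r3c3. So r3c3=4.
Step 5. [r4c3∈{5,6}] across col 3, 5 lands solely at r4c3 ⇒ r4c3=5.
Step 6. [r2c2∈{3}] r2c2 is down to just 3 ⇒ r2c2=3.
Step 7. [r3c4∈{1,5}] 5 has one home in row 3: r3c4. So r3c4=5.
Step 8. [r4c1∈{3,6}] r4c1 is the only open cell in row 4 admitting 3 ⇒ r4c1=3.
Step 9. [r4c2∈{1,2}] across row 4, 2 lands solely at r4c2, so r4c2=2.
Step 10. [r1c4∈{2}] r1c4's peers cover all but 2, so r1c4=2.
Step 11. [r6c1∈{4}] nothing but 4 survives at r6c1, so r6c1=4.
Step 12. [r5c6∈{6}] only 6 remains possible at r5c6. So r5c6=6.
Step 13. [r3c2∈{1}] only 1 remains possible at r3c2, so r3c2=1.
Step 14. [r6c4∈{3}] nothing but 3 survives at r6c4 ⇒ r6c4=3.
Step 15. [r3c1∈{6}] r3c1's peers cover all but 6 ⇒ r3c1=6.
Step 16. [r2c5∈{4}] r2c5 is down to just 4 ⇒ r2c5=4.
Step 17. [r4c5∈{6}] r4c5 is down to just 6. So r4c5=6.
Step 18. [r6c6∈{5}] nothing but 5 survives at r6c6 ⇒ r6c6=5.
Step 19. [r1c3∈{6}] r1c3's peers cover all but 6. So r1c3=6.
Step 20. [r4c4∈{1}] r4c4 is down to just 1. So r4c4=1.
Step 21. [r2c1∈{5}] r2c1 has the single candidate 5 ⇒ r2c1=5.

Answer: 1 4 6 2 5 3 / 5 3 2 6 4 1 / 6 1 4 5 3 2 / 3 2 5 1 6 4 / 2 5 3 4 1 6 / 4 6 1 3 2 5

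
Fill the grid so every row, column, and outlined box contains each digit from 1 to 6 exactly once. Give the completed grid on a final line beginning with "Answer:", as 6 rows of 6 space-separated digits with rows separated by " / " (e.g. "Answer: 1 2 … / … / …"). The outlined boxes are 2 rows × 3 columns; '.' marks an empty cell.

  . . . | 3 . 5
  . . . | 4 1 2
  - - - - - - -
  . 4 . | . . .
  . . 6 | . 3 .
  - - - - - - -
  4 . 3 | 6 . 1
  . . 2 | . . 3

Step 1. [r6c4∈{5}] nothing but 5 survives at r6c4 ⇒ r6c4=5.
Step 2. [r3c1∈{1,2,3,5}] 3 has one home in row 3: r3c1, so r3c1=3.
Step 3. [r1c5∈{6}] nothing but 6 survives at r1c5, so r1c5=6.
Step 4. [r2c3∈{5}] only 5 remains possible at r2c3. So r2c3=5.
Step 5. [r3c3∈{1}] nothing but 1 survives at r3c3 ⇒ r3c3=1.
Step 6. [r2c1∈{6}] nothing but 6 survives at r2c1. So r2c1=6.
Step 7. [r3c4∈{2}] only 2 remains possible at r3c4, so r3c4=2.
Step 8. [r6c1∈{1}] r6c1 is down to just 1, so r6c1=1.
Step 9. [r4c1∈{2,5}] in col 1, 5 fits only at r4c1 ⇒ r4c1=5.
Step 10. [r1c2∈{1,2}] in row 1, 1 fits only at r1c2, so r1c2=1.
Step 11. [r4c2∈{2}] r4c2 has the single candidate 2, so r4c2=2.
Step 12. [r6c5∈{4}] only 4 remains possible at r6c5 ⇒ r6c5=4.
Step 13. [r1c3∈{4}] nothing but 4 survives at r1c3, so r1c3=4.
Step 14. [r2c2∈{3}] r2c2 has the single candidate 3. So r2c2=3.
Step 15. [r4c6∈{4}] r4c6 is down to just 4. So r4c6=4.
Step 16. [r5c5∈{2}] only 2 remains possible at r5c5. So r5c5=2.
Step 17. [r3c5∈{5}] r3c5's peers cover all but 5 ⇒ r3c5=5.
Step 18. [r6c2∈{6}] only 6 remains possible at r6c2, so r6c2=6.
Step 19. [r4c4∈{1}] r4c4's peers cover all but 1, so r4c4=1.
Step 20. [r1c1∈{2}] r1c1 is down to just 2. So r1c1=2.
Step 21. [r3c6∈{6}] r3c6 is down to just 6 ⇒ r3c6=6.
Step 22. [r5c2∈{5}] only 5 remains possible at r5c2, so r5c2=5.

Answer: 2 1 4 3 6 5 / 6 3 5 4 1 2 / 3 4 1 2 5 6 / 5 2 6 1 3 4 / 4 5 3 6 2 1 / 1 6 2 5 4 3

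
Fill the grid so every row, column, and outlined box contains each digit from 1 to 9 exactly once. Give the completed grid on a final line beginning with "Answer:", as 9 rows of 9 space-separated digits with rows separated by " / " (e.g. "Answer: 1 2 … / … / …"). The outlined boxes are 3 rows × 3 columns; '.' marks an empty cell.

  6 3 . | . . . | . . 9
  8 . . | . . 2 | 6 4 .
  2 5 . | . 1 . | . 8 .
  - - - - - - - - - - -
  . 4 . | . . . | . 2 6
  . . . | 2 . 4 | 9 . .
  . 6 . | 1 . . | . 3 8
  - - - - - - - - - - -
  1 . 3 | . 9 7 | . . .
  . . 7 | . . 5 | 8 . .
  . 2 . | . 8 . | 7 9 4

Step 1. [r2c2∈{1,7,9}] box 1 places 7 nowhere but r2c2, so r2c2=7.
Step 2. [r8c9∈{1,2,3}] r8c9 is the only open cell in box 9 admitting 3 ⇒ r8c9=3.
Step 3. [r5c2∈{1,8}] across col 2, 1 lands solely at r5c2. So r5c2=1.
Step 4. [r6c6∈{9}] nothing but 9 survives at r6c6. So r6c6=9.
Step 5. [r7c4∈{4,6}] 4 has one home in row 7: r7c4 ⇒ r7c4=4.
Step 6. [r8c4∈{6}] r8c4 is down to just 6, so r8c4=6.
Step 7. [r2c9∈{1,5}] across col 9, 1 lands solely at r2c9. So r2c9=1.
Step 8. [r9c1∈{5}] r9c1's peers cover all but 5, so r9c1=5.
Step 9. [r9c4∈{3}] r9c4's peers cover all but 3 ⇒ r9c4=3.
Step 10. [r2c5∈{3,5}] across row 2, 3 lands solely at r2c5, so r2c5=3.
Step 11. [r2c4∈{5,9}] in row 2, 5 fits only at r2c4 ⇒ r2c4=5.
Step 12. [r6c1∈{7}] only 7 remains possible at r6c1, so r6c1=7.
Step 13. [r6c5∈{5}] r6c5's peers cover all but 5 ⇒ r6c5=5.
Step 14. [r3c9∈{7}] only 7 remains possible at r3c9, so r3c9=7.
Step 15. [r5c9∈{5}] nothing but 5 survives at r5c9. So r5c9=5.
Step 16. [r4c5∈{7}] nothing but 7 survives at r4c5 ⇒ r4c5=7.
Step 17. [r4c4∈{8}] only 8 remains possible at r4c4, so r4c4=8.
Step 18. [r2c3∈{9}] r2c3 is down to just 9. So r2c3=9.
Step 19. [r1c8∈{5}] only 5 remains possible at r1c8, so r1c8=5.
Step 20. [r4c1∈{3,9}] in row 4, 9 fits only at r4c1 ⇒ r4c1=9.
Step 21. [r3c3∈{4}] r3c3 is down to just 4. So r3c3=4.
Step 22. [r7c9∈{2}] r7c9 has the single candidate 2, so r7c9=2.
Step 23. [r4c7∈{1}] nothing but 1 survives at r4c7, so r4c7=1.
Step 24. [r1c3∈{1}] r1c3's peers cover all but 1 ⇒ r1c3=1.
Step 25. [r3c7∈{3}] r3c7 is down to just 3. So r3c7=3.
Step 26. [r7c8∈{6}] nothing but 6 survives at r7c8 ⇒ r7c8=6.
Step 27. [r4c3∈{5}] r4c3's peers cover all but 5. So r4c3=5.
Step 28. [r7c7∈{5}] r7c7 has the single candidate 5, so r7c7=5.
Step 29. [r8c8∈{1}] nothing but 1 survives at r8c8, so r8c8=1.
Step 30. [r1c5∈{4}] nothing but 4 survives at r1c5. So r1c5=4.
Step 31. [r1c4∈{7}] r1c4's peers cover all but 7 ⇒ r1c4=7.
Step 32. [r9c6∈{1}] r9c6's peers cover all but 1. So r9c6=1.
Step 33. [r5c3∈{8}] only 8 remains possible at r5c3 ⇒ r5c3=8.
Step 34. [r5c8∈{7}] r5c8 is down to just 7 ⇒ r5c8=7.
Step 35. [r8c2∈{9}] r8c2 is down to just 9, so r8c2=9.
Step 36. [r3c6∈{6}] nothing but 6 survives at r3c6, so r3c6=6.
Step 37. [r6c7∈{4}] only 4 remains possible at r6c7 ⇒ r6c7=4.
Step 38. [r1c6∈{8}] nothing but 8 survives at r1c6. So r1c6=8.
Step 39. [r9c3∈{6}] nothing but 6 survives at r9c3. So r9c3=6.
Step 40. [r7c2∈{8}] only 8 remains possible at r7c2, so r7c2=8.
Step 41. [r6c3∈{2}] nothing but 2 survives at r6c3, so r6c3=2.
Step 42. [r1c7∈{2}] r1c7 is down to just 2. So r1c7=2.
Step 43. [r4c6∈{3}] r4c6's peers cover all but 3, so r4c6=3.
Step 44. [r8c1∈{4}] r8c1's peers cover all but 4. So r8c1=4.
Step 45. [r8c5∈{2}] r8c5's peers cover all but 2, so r8c5=2.
Step 46. [r3c4∈{9}] r3c4 is down to just 9 ⇒ r3c4=9.
Step 47. [r5c1∈{3}] nothing but 3 survives at r5c1. So r5c1=3.
Step 48. [r5c5∈{6}] r5c5 has the single candidate 6, so r5c5=6.

Answer: 6 3 1 7 4 8 2 5 9 / 8 7 9 5 3 2 6 4 1 / 2 5 4 9 1 6 3 8 7 / 9 4 5 8 7 3 1 2 6 / 3 1 8 2 6 4 9 7 5 / 7 6 2 1 5 9 4 3 8 / 1 8 3 4 9 7 5 6 2 / 4 9 7 6 2 5 8 1 3 / 5 2 6 3 8 1 7 9 4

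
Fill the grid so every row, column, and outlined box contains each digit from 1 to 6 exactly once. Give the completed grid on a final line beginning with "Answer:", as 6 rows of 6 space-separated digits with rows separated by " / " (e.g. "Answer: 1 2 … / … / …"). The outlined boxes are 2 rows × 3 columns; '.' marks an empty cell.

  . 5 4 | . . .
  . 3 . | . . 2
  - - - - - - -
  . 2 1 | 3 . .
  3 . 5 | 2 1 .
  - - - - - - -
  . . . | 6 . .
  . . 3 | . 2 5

Step 1. [r1c4∈{1}] only 1 remains possible at r1c4. So r1c4=1.
Step 2. [r6c4∈{4}] r6c4 has the single candidate 4, so r6c4=4.
Step 3. [r3c5∈{4,5,6}] row 3 places 5 nowhere but r3c5 ⇒ r3c5=5.
Step 4. [r5c1∈{1,2,4,5}] r5c1 is the only open cell in row 5 admitting 5 ⇒ r5c1=5.
Step 5. [r3c1∈{4,6}] in col 1, 4 fits only at r3c1, so r3c1=4.
Step 6. [r2c3∈{6}] r2c3's peers cover all but 6, so r2c3=6.
Step 7. [r4c2∈{6}] only 6 remains possible at r4c2 ⇒ r4c2=6.
Step 8. [r5c6∈{1,3}] col 6 places 1 nowhere but r5c6, so r5c6=1.
Step 9. [r1c6∈{3,6}] col 6 places 3 nowhere but r1c6 ⇒ r1c6=3.
Step 10. [r6c2∈{1}] r6c2's peers cover all but 1, so r6c2=1.
Step 11. [r4c6∈{4}] only 4 remains possible at r4c6 ⇒ r4c6=4.
Step 12. [r5c3∈{2}] r5c3 has the single candidate 2 ⇒ r5c3=2.
Step 13. [r5c2∈{4}] r5c2 is down to just 4. So r5c2=4.
Step 14. [r2c1∈{1}] r2c1 has the single candidate 1 ⇒ r2c1=1.
Step 15. [r3c6∈{6}] only 6 remains possible at r3c6 ⇒ r3c6=6.
Step 16. [r2c4∈{5}] r2c4 has the single candidate 5 ⇒ r2c4=5.
Step 17. [r2c5∈{4}] r2c5 is down to just 4 ⇒ r2c5=4.
Step 18. [r5c5∈{3}] nothing but 3 survives at r5c5, so r5c5=3.
Step 19. [r6c1∈{6}] r6c1 has the single candidate 6, so r6c1=6.
Step 20. [r1c1∈{2}] r1c1's peers cover all but 2. So r1c1=2.
Step 21. [r1c5∈{6}] r1c5 has the single candidate 6. So r1c5=6.

Answer: 2 5 4 1 6 3 / 1 3 6 5 4 2 / 4 2 1 3 5 6 / 3 6 5 2 1 4 / 5 4 2 6 3 1 / 6 1 3 4 2 5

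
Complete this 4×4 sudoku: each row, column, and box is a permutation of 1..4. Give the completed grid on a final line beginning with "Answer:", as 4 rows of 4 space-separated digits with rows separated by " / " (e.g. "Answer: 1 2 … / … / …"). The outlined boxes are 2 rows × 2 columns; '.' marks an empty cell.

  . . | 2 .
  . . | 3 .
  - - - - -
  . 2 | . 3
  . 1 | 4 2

Step 1. [r2c2∈{4}] r2c2's peers cover all but 4, so r2c2=4.
Step 2. [r2c4∈{1}] r2c4's peers cover all but 1 ⇒ r2c4=1.
Step 3. [r1c2∈{3}] nothing but 3 survives at r1c2 ⇒ r1c2=3.
Step 4. [r1c1∈{1}] nothing but 1 survives at r1c1 ⇒ r1c1=1.
Step 5. [r2c1∈{2}] nothing but 2 survives at r2c1. So r2c1=2.
Step 6. [r4c1∈{3}] r4c1's peers cover all but 3, so r4c1=3.
Step 7. [r3c1∈{4}] nothing but 4 survives at r3c1 ⇒ r3c1=4.
Step 8. [r1c4∈{4}] only 4 remains possible at r1c4. So r1c4=4.
Step 9. [r3c3∈{1}] r3c3 has the single candidate 1, so r3c3=1.

Answer: 1 3 2 4 / 2 4 3 1 / 4 2 1 3 / 3 1 4 2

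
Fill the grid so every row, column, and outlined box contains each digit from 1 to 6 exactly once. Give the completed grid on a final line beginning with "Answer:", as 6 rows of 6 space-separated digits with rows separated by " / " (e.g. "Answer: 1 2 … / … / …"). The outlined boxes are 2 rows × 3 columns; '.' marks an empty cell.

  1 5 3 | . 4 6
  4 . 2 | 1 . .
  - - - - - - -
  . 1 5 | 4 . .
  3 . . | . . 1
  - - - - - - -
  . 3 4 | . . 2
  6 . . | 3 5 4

Step 1. [r3c5∈{2,3,6}] 6 has one home in row 3: r3c5, so r3c5=6.
Step 2. [r4c2∈{2,4,6}] r4c2 is the only open cell in row 4 admitting 4, so r4c2=4.
Step 3. [r3c6∈{3}] only 3 remains possible at r3c6. So r3c6=3.
Step 4. [r4c4∈{2,5}] row 4 places 5 nowhere but r4c4 ⇒ r4c4=5.
Step 5. [r4c5∈{2}] r4c5's peers cover all but 2 ⇒ r4c5=2.
Step 6. [r1c4∈{2}] r1c4's peers cover all but 2 ⇒ r1c4=2.
Step 7. [r6c3∈{1}] r6c3's peers cover all but 1 ⇒ r6c3=1.
Step 8. [r5c5∈{1}] nothing but 1 survives at r5c5 ⇒ r5c5=1.
Step 9. [r3c1∈{2}] r3c1's peers cover all but 2, so r3c1=2.
Step 10. [r6c2∈{2}] nothing but 2 survives at r6c2 ⇒ r6c2=2.
Step 11. [r5c1∈{5}] r5c1 is down to just 5, so r5c1=5.
Step 12. [r5c4∈{6}] r5c4 has the single candidate 6. So r5c4=6.
Step 13. [r4c3∈{6}] r4c3 has the single candidate 6. So r4c3=6.
Step 14. [r2c2∈{6}] r2c2 has the single candidate 6. So r2c2=6.
Step 15. [r2c6∈{5}] nothing but 5 survives at r2c6 ⇒ r2c6=5.
Step 16. [r2c5∈{3}] nothing but 3 survives at r2c5 ⇒ r2c5=3.

Answer: 1 5 3 2 4 6 / 4 6 2 1 3 5 / 2 1 5 4 6 3 / 3 4 6 5 2 1 / 5 3 4 6 1 2 / 6 2 1 3 5 4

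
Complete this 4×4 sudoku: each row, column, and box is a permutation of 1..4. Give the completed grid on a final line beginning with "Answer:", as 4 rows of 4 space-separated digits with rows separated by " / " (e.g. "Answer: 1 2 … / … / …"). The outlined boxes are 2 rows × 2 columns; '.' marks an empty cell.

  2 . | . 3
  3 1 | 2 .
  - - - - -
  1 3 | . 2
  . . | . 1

Step 1. [r3c3∈{4}] r3c3's peers cover all but 4, so r3c3=4.
Step 2. [r4c2∈{2,4}] in row 4, 2 fits only at r4c2 ⇒ r4c2=2.
Step 3. [r4c1∈{4}] r4c1 is down to just 4, so r4c1=4.
Step 4. [r2c4∈{4}] r2c4 is down to just 4. So r2c4=4.
Step 5. [r1c2∈{4}] only 4 remains possible at r1c2. So r1c2=4.
Step 6. [r1c3∈{1}] nothing but 1 survives at r1c3, so r1c3=1.
Step 7. [r4c3∈{3}] r4c3 has the single candidate 3, so r4c3=3.

Answer: 2 4 1 3 / 3 1 2 4 / 1 3 4 2 / 4 2 3 1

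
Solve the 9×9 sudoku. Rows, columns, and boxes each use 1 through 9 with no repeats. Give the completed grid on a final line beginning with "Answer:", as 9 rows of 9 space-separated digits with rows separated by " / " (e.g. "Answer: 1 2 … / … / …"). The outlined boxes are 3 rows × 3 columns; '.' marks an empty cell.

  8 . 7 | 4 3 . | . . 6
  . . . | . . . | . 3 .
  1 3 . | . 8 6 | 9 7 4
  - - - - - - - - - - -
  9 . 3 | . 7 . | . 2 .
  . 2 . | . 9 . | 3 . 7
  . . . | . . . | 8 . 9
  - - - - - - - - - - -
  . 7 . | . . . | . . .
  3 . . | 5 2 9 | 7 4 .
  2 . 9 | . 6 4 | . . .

Step 1. [r7c5∈{1}] r7c5's peers cover all but 1 ⇒ r7c5=1.
Step 2. [r3c3∈{2,5}] in row 3, 5 fits only at r3c3. So r3c3=5.
Step 3. [r2c3∈{2,4,6}] across col 3, 2 lands solely at r2c3 ⇒ r2c3=2.
Step 4. [r2c9∈{1,5,8}] r2c9 is the only open cell in row 2 admitting 8. So r2c9=8.
Step 5. [r8c9∈{1}] only 1 remains possible at r8c9 ⇒ r8c9=1.
Step 6. [r9c7∈{5}] nothing but 5 survives at r9c7 ⇒ r9c7=5.
Step 7. [r2c7∈{1}] r2c7 has the single candidate 1, so r2c7=1.
Step 8. [r1c6∈{1,2,5}] across row 1, 1 lands solely at r1c6 ⇒ r1c6=1.
Step 9. [r4c9∈{5}] r4c9 is down to just 5. So r4c9=5.
Step 10. [r6c2∈{1,4,5,6}] in col 2, 5 fits only at r6c2, so r6c2=5.
Step 11. [r4c6∈{8}] r4c6 has the single candidate 8, so r4c6=8.
Step 12. [r5c3∈{1,4,6,8}] across row 5, 8 lands solely at r5c3. So r5c3=8.
Step 13. [r5c1∈{4,6}] row 5 places 4 nowhere but r5c1. So r5c1=4.
Step 14. [r7c6∈{3}] r7c6's peers cover all but 3 ⇒ r7c6=3.
Step 15. [r6c3∈{1,6}] in col 3, 1 fits only at r6c3, so r6c3=1.
Step 16. [r6c8∈{6}] r6c8 has the single candidate 6, so r6c8=6.
Step 17. [r7c7∈{2,6}] in col 7, 6 fits only at r7c7. So r7c7=6.
Step 18. [r4c2∈{6}] nothing but 6 survives at r4c2 ⇒ r4c2=6.
Step 19. [r9c8∈{8}] r9c8 has the single candidate 8, so r9c8=8.
Step 20. [r2c6∈{5,7}] across col 6, 7 lands solely at r2c6 ⇒ r2c6=7.
Step 21. [r6c4∈{2,3}] across row 6, 3 lands solely at r6c4, so r6c4=3.
Step 22. [r5c8∈{1}] r5c8's peers cover all but 1, so r5c8=1.
Step 23. [r2c2∈{4,9}] 4 has one home in row 2: r2c2 ⇒ r2c2=4.
Step 24. [r2c1∈{6}] r2c1 has the single candidate 6, so r2c1=6.
Step 25. [r2c4∈{9}] r2c4's peers cover all but 9 ⇒ r2c4=9.
Step 26. [r5c4∈{6}] only 6 remains possible at r5c4 ⇒ r5c4=6.
Step 27. [r1c8∈{5}] nothing but 5 survives at r1c8 ⇒ r1c8=5.
Step 28. [r2c5∈{5}] only 5 remains possible at r2c5. So r2c5=5.
Step 29. [r9c9∈{3}] nothing but 3 survives at r9c9, so r9c9=3.
Step 30. [r9c2∈{1}] only 1 remains possible at r9c2. So r9c2=1.
Step 31. [r6c6∈{2}] r6c6 has the single candidate 2 ⇒ r6c6=2.
Step 32. [r4c7∈{4}] only 4 remains possible at r4c7 ⇒ r4c7=4.
Step 33. [r1c2∈{9}] nothing but 9 survives at r1c2. So r1c2=9.
Step 34. [r8c3∈{6}] nothing but 6 survives at r8c3 ⇒ r8c3=6.
Step 35. [r6c1∈{7}] only 7 remains possible at r6c1, so r6c1=7.
Step 36. [r7c1∈{5}] only 5 remains possible at r7c1. So r7c1=5.
Step 37. [r6c5∈{4}] r6c5 has the single candidate 4, so r6c5=4.
Step 38. [r7c9∈{2}] nothing but 2 survives at r7c9 ⇒ r7c9=2.
Step 39. [r3c4∈{2}] only 2 remains possible at r3c4, so r3c4=2.
Step 40. [r7c4∈{8}] r7c4 is down to just 8. So r7c4=8.
Step 41. [r1c7∈{2}] r1c7's peers cover all but 2, so r1c7=2.
Step 42. [r7c8∈{9}] nothing but 9 survives at r7c8 ⇒ r7c8=9.
Step 43. [r4c4∈{1}] only 1 remains possible at r4c4, so r4c4=1.
Step 44. [r9c4∈{7}] r9c4 has the single candidate 7 ⇒ r9c4=7.
Step 45. [r5c6∈{5}] r5c6 has the single candidate 5. So r5c6=5.
Step 46. [r7c3∈{4}] r7c3's peers cover all but 4 ⇒ r7c3=4.
Step 47. [r8c2∈{8}] r8c2 has the single candidate 8 ⇒ r8c2=8.

Answer: 8 9 7 4 3 1 2 5 6 / 6 4 2 9 5 7 1 3 8 / 1 3 5 2 8 6 9 7 4 / 9 6 3 1 7 8 4 2 5 / 4 2 8 6 9 5 3 1 7 / 7 5 1 3 4 2 8 6 9 / 5 7 4 8 1 3 6 9 2 / 3 8 6 5 2 9 7 4 1 / 2 1 9 7 6 4 5 8 3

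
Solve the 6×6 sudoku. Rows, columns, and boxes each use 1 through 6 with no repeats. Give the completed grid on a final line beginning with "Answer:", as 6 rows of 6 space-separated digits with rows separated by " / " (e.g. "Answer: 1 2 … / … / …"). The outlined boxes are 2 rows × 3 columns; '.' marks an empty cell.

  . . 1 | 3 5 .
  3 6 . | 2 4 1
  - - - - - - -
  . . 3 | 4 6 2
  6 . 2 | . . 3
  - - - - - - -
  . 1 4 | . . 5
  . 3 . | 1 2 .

Step 1. [r1c2∈{2,4}] across col 2, 2 lands solely at r1c2. So r1c2=2.
Step 2. [r3c2∈{5}] nothing but 5 survives at r3c2. So r3c2=5.
Step 3. [r6c3∈{5,6}] r6c3 is the only open cell in col 3 admitting 6. So r6c3=6.
Step 4. [r1c1∈{4}] r1c1 has the single candidate 4, so r1c1=4.
Step 5. [r3c1∈{1}] r3c1 is down to just 1. So r3c1=1.
Step 6. [r5c1∈{2}] only 2 remains possible at r5c1, so r5c1=2.
Step 7. [r6c1∈{5}] r6c1's peers cover all but 5. So r6c1=5.
Step 8. [r2c3∈{5}] only 5 remains possible at r2c3, so r2c3=5.
Step 9. [r5c5∈{3}] r5c5 is down to just 3, so r5c5=3.
Step 10. [r4c5∈{1}] only 1 remains possible at r4c5 ⇒ r4c5=1.
Step 11. [r4c4∈{5}] nothing but 5 survives at r4c4, so r4c4=5.
Step 12. [r4c2∈{4}] r4c2's peers cover all but 4 ⇒ r4c2=4.
Step 13. [r5c4∈{6}] r5c4's peers cover all but 6. So r5c4=6.
Step 14. [r6c6∈{4}] only 4 remains possible at r6c6, so r6c6=4.
Step 15. [r1c6∈{6}] r1c6 has the single candidate 6. So r1c6=6.

Answer: 4 2 1 3 5 6 / 3 6 5 2 4 1 / 1 5 3 4 6 2 / 6 4 2 5 1 3 / 2 1 4 6 3 5 / 5 3 6 1 2 4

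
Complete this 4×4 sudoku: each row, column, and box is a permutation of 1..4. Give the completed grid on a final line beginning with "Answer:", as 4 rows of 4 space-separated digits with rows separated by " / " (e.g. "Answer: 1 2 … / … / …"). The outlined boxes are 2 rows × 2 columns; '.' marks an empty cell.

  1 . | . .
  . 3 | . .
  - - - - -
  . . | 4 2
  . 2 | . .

Step 1. [r1c2∈{4}] nothing but 4 survives at r1c2, so r1c2=4.
Step 2. [r1c4∈{3}] nothing but 3 survives at r1c4 ⇒ r1c4=3.
Step 3. [r4c4∈{1}] r4c4 is down to just 1 ⇒ r4c4=1.
Step 4. [r2c1∈{2}] only 2 remains possible at r2c1 ⇒ r2c1=2.
Step 5. [r4c3∈{3}] only 3 remains possible at r4c3, so r4c3=3.
Step 6. [r2c4∈{4}] r2c4's peers cover all but 4 ⇒ r2c4=4.
Step 7. [r4c1∈{4}] r4c1 has the single candidate 4 ⇒ r4c1=4.
Step 8. [r2c3∈{1}] r2c3 has the single candidate 1. So r2c3=1.
Step 9. [r3c1∈{3}] r3c1 is down to just 3, so r3c1=3.
Step 10. [r3c2∈{1}] nothing but 1 survives at r3c2. So r3c2=1.
Step 11. [r1c3∈{2}] nothing but 2 survives at r1c3, so r1c3=2.

Answer: 1 4 2 3 / 2 3 1 4 / 3 1 4 2 / 4 2 3 1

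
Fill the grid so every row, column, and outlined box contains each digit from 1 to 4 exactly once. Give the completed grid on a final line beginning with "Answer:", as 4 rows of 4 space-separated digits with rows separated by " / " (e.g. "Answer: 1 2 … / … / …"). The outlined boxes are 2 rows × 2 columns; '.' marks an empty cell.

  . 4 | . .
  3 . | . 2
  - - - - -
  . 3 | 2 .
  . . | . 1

Step 1. [r4c3∈{3,4}] r4c3 is the only open cell in row 4 admitting 3 ⇒ r4c3=3.
Step 2. [r2c2∈{1}] r2c2 is down to just 1. So r2c2=1.
Step 3. [r4c1∈{2,4}] r4c1 is the only open cell in row 4 admitting 4, so r4c1=4.
Step 4. [r3c1∈{1}] only 1 remains possible at r3c1. So r3c1=1.
Step 5. [r1c4∈{3}] r1c4 is down to just 3, so r1c4=3.
Step 6. [r2c3∈{4}] r2c3 has the single candidate 4 ⇒ r2c3=4.
Step 7. [r1c1∈{2}] only 2 remains possible at r1c1 ⇒ r1c1=2.
Step 8. [r4c2∈{2}] r4c2 is down to just 2 ⇒ r4c2=2.
Step 9. [r3c4∈{4}] r3c4 is down to just 4 ⇒ r3c4=4.
Step 10. [r1c3∈{1}] only 1 remains possible at r1c3 ⇒ r1c3=1.

Answer: 2 4 1 3 / 3 1 4 2 / 1 3 2 4 / 4 2 3 1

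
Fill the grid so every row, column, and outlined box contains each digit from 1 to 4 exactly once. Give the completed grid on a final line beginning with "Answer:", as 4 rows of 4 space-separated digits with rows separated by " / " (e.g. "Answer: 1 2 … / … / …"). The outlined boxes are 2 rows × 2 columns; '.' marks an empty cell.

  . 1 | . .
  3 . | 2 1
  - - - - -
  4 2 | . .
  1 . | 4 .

Step 1. [r3c4∈{3}] r3c4 has the single candidate 3. So r3c4=3.
Step 2. [r4c4∈{2}] only 2 remains possible at r4c4, so r4c4=2.
Step 3. [r1c3∈{3}] r1c3 has the single candidate 3 ⇒ r1c3=3.
Step 4. [r3c3∈{1}] r3c3's peers cover all but 1. So r3c3=1.
Step 5. [r4c2∈{3}] r4c2 is down to just 3. So r4c2=3.
Step 6. [r1c1∈{2}] only 2 remains possible at r1c1. So r1c1=2.
Step 7. [r2c2∈{4}] only 4 remains possible at r2c2 ⇒ r2c2=4.
Step 8. [r1c4∈{4}] r1c4 is down to just 4 ⇒ r1c4=4.

Answer: 2 1 3 4 / 3 4 2 1 / 4 2 1 3 / 1 3 4 2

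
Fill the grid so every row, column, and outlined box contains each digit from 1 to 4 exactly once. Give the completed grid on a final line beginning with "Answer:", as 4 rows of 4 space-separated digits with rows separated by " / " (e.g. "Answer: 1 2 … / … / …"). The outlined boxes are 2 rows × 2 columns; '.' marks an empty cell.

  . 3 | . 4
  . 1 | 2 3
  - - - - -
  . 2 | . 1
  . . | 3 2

Step 1. [r4c2∈{4}] only 4 remains possible at r4c2 ⇒ r4c2=4.
Step 2. [r1c3∈{1}] r1c3's peers cover all but 1, so r1c3=1.
Step 3. [r3c3∈{4}] r3c3 has the single candidate 4, so r3c3=4.
Step 4. [r3c1∈{3}] nothing but 3 survives at r3c1, so r3c1=3.
Step 5. [r1c1∈{2}] r1c1 has the single candidate 2, so r1c1=2.
Step 6. [r2c1∈{4}] r2c1 is down to just 4. So r2c1=4.
Step 7. [r4c1∈{1}] r4c1 has the single candidate 1. So r4c1=1.

Answer: 2 3 1 4 / 4 1 2 3 / 3 2 4 1 / 1 4 3 2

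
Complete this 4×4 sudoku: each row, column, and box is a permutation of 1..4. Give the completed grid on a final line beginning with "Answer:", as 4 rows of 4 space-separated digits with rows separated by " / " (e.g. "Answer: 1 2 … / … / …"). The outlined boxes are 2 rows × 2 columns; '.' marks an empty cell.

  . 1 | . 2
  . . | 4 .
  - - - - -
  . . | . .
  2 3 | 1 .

Step 1. [r1c3∈{3}] r1c3 is down to just 3. So r1c3=3.
Step 2. [r3c2∈{4}] only 4 remains possible at r3c2. So r3c2=4.
Step 3. [r1c1∈{4}] only 4 remains possible at r1c1. So r1c1=4.
Step 4. [r2c2∈{2}] only 2 remains possible at r2c2 ⇒ r2c2=2.
Step 5. [r3c1∈{1}] only 1 remains possible at r3c1 ⇒ r3c1=1.
Step 6. [r2c4∈{1}] r2c4 is down to just 1 ⇒ r2c4=1.
Step 7. [r3c3∈{2}] nothing but 2 survives at r3c3, so r3c3=2.
Step 8. [r2c1∈{3}] r2c1's peers cover all but 3. So r2c1=3.
Step 9. [r3c4∈{3}] only 3 remains possible at r3c4 ⇒ r3c4=3.
Step 10. [r4c4∈{4}] nothing but 4 survives at r4c4, so r4c4=4.

Answer: 4 1 3 2 / 3 2 4 1 / 1 4 2 3 / 2 3 1 4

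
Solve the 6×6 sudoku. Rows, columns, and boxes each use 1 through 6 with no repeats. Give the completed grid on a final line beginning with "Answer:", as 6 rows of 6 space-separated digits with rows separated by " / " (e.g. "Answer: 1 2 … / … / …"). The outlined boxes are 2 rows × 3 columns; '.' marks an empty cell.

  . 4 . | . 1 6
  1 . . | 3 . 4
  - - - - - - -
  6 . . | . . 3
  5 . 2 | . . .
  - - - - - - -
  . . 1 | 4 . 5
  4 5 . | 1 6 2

Step 1. [r6c3∈{3}] nothing but 3 survives at r6c3. So r6c3=3.
Step 2. [r5c1∈{2}] r5c1 has the single candidate 2. So r5c1=2.
Step 3. [r1c4∈{2,5}] row 1 places 2 nowhere but r1c4 ⇒ r1c4=2.
Step 4. [r3c5∈{2,4,5}] across row 3, 2 lands solely at r3c5. So r3c5=2.
Step 5. [r2c3∈{5,6}] across col 3, 6 lands solely at r2c3 ⇒ r2c3=6.
Step 6. [r3c2∈{1}] r3c2 has the single candidate 1 ⇒ r3c2=1.
Step 7. [r4c4∈{6}] r4c4 is down to just 6 ⇒ r4c4=6.
Step 8. [r2c2∈{2}] only 2 remains possible at r2c2. So r2c2=2.
Step 9. [r3c3∈{4}] r3c3 has the single candidate 4, so r3c3=4.
Step 10. [r5c5∈{3}] nothing but 3 survives at r5c5, so r5c5=3.
Step 11. [r3c4∈{5}] only 5 remains possible at r3c4. So r3c4=5.
Step 12. [r1c3∈{5}] r1c3 has the single candidate 5 ⇒ r1c3=5.
Step 13. [r2c5∈{5}] r2c5 has the single candidate 5 ⇒ r2c5=5.
Step 14. [r4c2∈{3}] r4c2's peers cover all but 3, so r4c2=3.
Step 15. [r1c1∈{3}] r1c1's peers cover all but 3 ⇒ r1c1=3.
Step 16. [r4c5∈{4}] only 4 remains possible at r4c5, so r4c5=4.
Step 17. [r5c2∈{6}] only 6 remains possible at r5c2, so r5c2=6.
Step 18. [r4c6∈{1}] r4c6 has the single candidate 1. So r4c6=1.

Answer: 3 4 5 2 1 6 / 1 2 6 3 5 4 / 6 1 4 5 2 3 / 5 3 2 6 4 1 / 2 6 1 4 3 5 / 4 5 3 1 6 2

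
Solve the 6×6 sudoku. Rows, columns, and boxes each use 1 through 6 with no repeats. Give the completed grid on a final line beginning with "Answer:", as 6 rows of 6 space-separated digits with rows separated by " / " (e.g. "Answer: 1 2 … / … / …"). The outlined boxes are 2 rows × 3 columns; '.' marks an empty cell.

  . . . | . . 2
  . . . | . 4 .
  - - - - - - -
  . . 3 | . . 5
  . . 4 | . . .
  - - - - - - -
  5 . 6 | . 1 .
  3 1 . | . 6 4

Step 1. [r1c5∈{3,5}] across col 5, 5 lands solely at r1c5, so r1c5=5.
Step 2. [r3c5∈{2}] r3c5's peers cover all but 2. So r3c5=2.
Step 3. [r3c2∈{6}] r3c2's peers cover all but 6 ⇒ r3c2=6.
Step 4. [r3c1∈{1}] r3c1 has the single candidate 1. So r3c1=1.
Step 5. [r2c3∈{1,2,5}] col 3 places 5 nowhere but r2c3. So r2c3=5.
Step 6. [r5c6∈{3}] r5c6 has the single candidate 3. So r5c6=3.
Step 7. [r4c1∈{2}] only 2 remains possible at r4c1. So r4c1=2.
Step 8. [r2c1∈{6}] r2c1 has the single candidate 6. So r2c1=6.
Step 9. [r1c4∈{1,3,6}] across row 1, 6 lands solely at r1c4 ⇒ r1c4=6.
Step 10. [r2c4∈{1,3}] in box 2, 3 fits only at r2c4, so r2c4=3.
Step 11. [r5c2∈{2,4}] across row 5, 4 lands solely at r5c2. So r5c2=4.
Step 12. [r2c6∈{1}] r2c6's peers cover all but 1, so r2c6=1.
Step 13. [r6c3∈{2}] nothing but 2 survives at r6c3. So r6c3=2.
Step 14. [r1c3∈{1}] only 1 remains possible at r1c3. So r1c3=1.
Step 15. [r1c1∈{4}] r1c1 has the single candidate 4 ⇒ r1c1=4.
Step 16. [r5c4∈{2}] r5c4 is down to just 2. So r5c4=2.
Step 17. [r6c4∈{5}] r6c4 has the single candidate 5, so r6c4=5.
Step 18. [r4c4∈{1}] nothing but 1 survives at r4c4, so r4c4=1.
Step 19. [r1c2∈{3}] nothing but 3 survives at r1c2, so r1c2=3.
Step 20. [r4c5∈{3}] only 3 remains possible at r4c5, so r4c5=3.
Step 21. [r2c2∈{2}] nothing but 2 survives at r2c2 ⇒ r2c2=2.
Step 22. [r3c4∈{4}] only 4 remains possible at r3c4. So r3c4=4.
Step 23. [r4c6∈{6}] r4c6's peers cover all but 6, so r4c6=6.
Step 24. [r4c2∈{5}] only 5 remains possible at r4c2, so r4c2=5.

Answer: 4 3 1 6 5 2 / 6 2 5 3 4 1 / 1 6 3 4 2 5 / 2 5 4 1 3 6 / 5 4 6 2 1 3 / 3 1 2 5 6 4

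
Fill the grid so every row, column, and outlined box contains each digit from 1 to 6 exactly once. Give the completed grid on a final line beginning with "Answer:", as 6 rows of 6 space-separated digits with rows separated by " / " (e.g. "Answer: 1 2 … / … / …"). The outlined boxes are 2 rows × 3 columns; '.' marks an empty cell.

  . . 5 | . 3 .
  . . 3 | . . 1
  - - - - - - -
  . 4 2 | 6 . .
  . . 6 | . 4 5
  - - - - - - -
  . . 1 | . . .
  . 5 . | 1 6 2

Step 1. [r6c1∈{3,4}] row 6 places 3 nowhere but r6c1. So r6c1=3.
Step 2. [r2c5∈{2,5}] r2c5 is the only open cell in col 5 admitting 2 ⇒ r2c5=2.
Step 3. [r2c2∈{6}] nothing but 6 survives at r2c2. So r2c2=6.
Step 4. [r1c4∈{4}] r1c4 has the single candidate 4 ⇒ r1c4=4.
Step 5. [r4c1∈{1}] r4c1's peers cover all but 1. So r4c1=1.
Step 6. [r5c6∈{3,4}] 4 has one home in col 6: r5c6. So r5c6=4.
Step 7. [r1c1∈{2}] r1c1's peers cover all but 2. So r1c1=2.
Step 8. [r5c4∈{3,5}] across row 5, 3 lands solely at r5c4. So r5c4=3.
Step 9. [r1c2∈{1}] r1c2 has the single candidate 1, so r1c2=1.
Step 10. [r5c2∈{2}] nothing but 2 survives at r5c2, so r5c2=2.
Step 11. [r3c6∈{3}] r3c6 is down to just 3, so r3c6=3.
Step 12. [r2c4∈{5}] only 5 remains possible at r2c4, so r2c4=5.
Step 13. [r4c4∈{2}] r4c4's peers cover all but 2 ⇒ r4c4=2.
Step 14. [r2c1∈{4}] nothing but 4 survives at r2c1, so r2c1=4.
Step 15. [r4c2∈{3}] r4c2's peers cover all but 3. So r4c2=3.
Step 16. [r3c1∈{5}] r3c1 is down to just 5. So r3c1=5.
Step 17. [r5c1∈{6}] r5c1's peers cover all but 6 ⇒ r5c1=6.
Step 18. [r6c3∈{4}] nothing but 4 survives at r6c3 ⇒ r6c3=4.
Step 19. [r1c6∈{6}] r1c6 is down to just 6 ⇒ r1c6=6.
Step 20. [r5c5∈{5}] r5c5 is down to just 5. So r5c5=5.
Step 21. [r3c5∈{1}] r3c5 is down to just 1. So r3c5=1.

Answer: 2 1 5 4 3 6 / 4 6 3 5 2 1 / 5 4 2 6 1 3 / 1 3 6 2 4 5 / 6 2 1 3 5 4 / 3 5 4 1 6 2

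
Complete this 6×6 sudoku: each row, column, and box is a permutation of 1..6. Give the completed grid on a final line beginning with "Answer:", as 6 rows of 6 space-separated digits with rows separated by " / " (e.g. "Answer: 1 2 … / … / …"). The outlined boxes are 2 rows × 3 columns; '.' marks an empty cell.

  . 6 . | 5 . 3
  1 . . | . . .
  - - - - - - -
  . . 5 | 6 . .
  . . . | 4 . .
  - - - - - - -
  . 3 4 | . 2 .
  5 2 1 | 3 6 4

Step 1. [r4c2∈{1}] r4c2 is down to just 1 ⇒ r4c2=1.
Step 2. [r4c3∈{2,3,6}] r4c3 is the only open cell in col 3 admitting 6. So r4c3=6.
Step 3. [r4c5∈{3,5}] col 5 places 5 nowhere but r4c5. So r4c5=5.
Step 4. [r4c6∈{2}] only 2 remains possible at r4c6 ⇒ r4c6=2.
Step 5. [r3c1∈{2,3,4}] in row 3, 2 fits only at r3c1 ⇒ r3c1=2.
Step 6. [r3c6∈{1}] only 1 remains possible at r3c6 ⇒ r3c6=1.
Step 7. [r2c5∈{4}] r2c5 has the single candidate 4, so r2c5=4.
Step 8. [r2c3∈{2,3}] r2c3 is the only open cell in row 2 admitting 3 ⇒ r2c3=3.
Step 9. [r1c5∈{1}] nothing but 1 survives at r1c5. So r1c5=1.
Step 10. [r4c1∈{3}] r4c1 is down to just 3. So r4c1=3.
Step 11. [r3c2∈{4}] r3c2 is down to just 4. So r3c2=4.
Step 12. [r2c6∈{6}] only 6 remains possible at r2c6, so r2c6=6.
Step 13. [r5c6∈{5}] r5c6 has the single candidate 5, so r5c6=5.
Step 14. [r5c4∈{1}] r5c4's peers cover all but 1. So r5c4=1.
Step 15. [r1c3∈{2}] r1c3 has the single candidate 2 ⇒ r1c3=2.
Step 16. [r5c1∈{6}] nothing but 6 survives at r5c1. So r5c1=6.
Step 17. [r1c1∈{4}] nothing but 4 survives at r1c1. So r1c1=4.
Step 18. [r2c4∈{2}] r2c4 has the single candidate 2 ⇒ r2c4=2.
Step 19. [r2c2∈{5}] r2c2 has the single candidate 5 ⇒ r2c2=5.
Step 20. [r3c5∈{3}] r3c5's peers cover all but 3 ⇒ r3c5=3.

Answer: 4 6 2 5 1 3 / 1 5 3 2 4 6 / 2 4 5 6 3 1 / 3 1 6 4 5 2 / 6 3 4 1 2 5 / 5 2 1 3 6 4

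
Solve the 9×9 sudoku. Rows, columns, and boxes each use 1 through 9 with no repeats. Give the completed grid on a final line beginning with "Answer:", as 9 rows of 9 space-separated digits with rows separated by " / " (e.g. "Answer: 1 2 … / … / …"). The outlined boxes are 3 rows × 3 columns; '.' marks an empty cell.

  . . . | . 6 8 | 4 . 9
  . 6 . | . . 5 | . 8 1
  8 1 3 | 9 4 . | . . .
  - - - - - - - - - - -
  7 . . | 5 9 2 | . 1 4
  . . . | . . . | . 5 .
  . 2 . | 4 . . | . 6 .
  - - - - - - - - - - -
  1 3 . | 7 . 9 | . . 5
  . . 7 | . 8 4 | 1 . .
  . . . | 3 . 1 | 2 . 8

Step 1. [r3c6∈{7}] only 7 remains possible at r3c6, so r3c6=7.
Step 2. [r7c3∈{2,4,6,8}] r7c3 is the only open cell in row 7 admitting 8 ⇒ r7c3=8.
Step 3. [r6c6∈{3}] nothing but 3 survives at r6c6. So r6c6=3.
Step 4. [r8c1∈{2,5,6,9}] box 7 places 2 nowhere but r8c1, so r8c1=2.
Step 5. [r8c2∈{5,9}] row 8 places 5 nowhere but r8c2 ⇒ r8c2=5.
Step 6. [r5c1∈{3,4,6,9}] r5c1 is the only open cell in col 1 admitting 3. So r5c1=3.
Step 7. [r6c7∈{7,8,9}] across row 6, 8 lands solely at r6c7, so r6c7=8.
Step 8. [r1c8∈{2,3,7}] 3 has one home in row 1: r1c8. So r1c8=3.
Step 9. [r5c7∈{7,9}] col 7 places 9 nowhere but r5c7 ⇒ r5c7=9.
Step 10. [r9c2∈{4,9}] r9c2 is the only open cell in col 2 admitting 9. So r9c2=9.
Step 11. [r5c4∈{1,6,8}] col 4 places 8 nowhere but r5c4 ⇒ r5c4=8.
Step 12. [r2c4∈{2}] r2c4 has the single candidate 2, so r2c4=2.
Step 13. [r4c3∈{6}] r4c3 is down to just 6. So r4c3=6.
Step 14. [r9c3∈{4}] r9c3's peers cover all but 4, so r9c3=4.
Step 15. [r7c7∈{6}] only 6 remains possible at r7c7. So r7c7=6.
Step 16. [r1c1∈{5}] r1c1 is down to just 5 ⇒ r1c1=5.
Step 17. [r5c9∈{2,7}] r5c9 is the only open cell in row 5 admitting 2 ⇒ r5c9=2.
Step 18. [r2c3∈{9}] r2c3 is down to just 9, so r2c3=9.
Step 19. [r5c5∈{1,7}] 7 has one home in row 5: r5c5. So r5c5=7.
Step 20. [r5c3∈{1}] only 1 remains possible at r5c3. So r5c3=1.
Step 21. [r8c8∈{9}] only 9 remains possible at r8c8 ⇒ r8c8=9.
Step 22. [r3c7∈{5}] r3c7's peers cover all but 5. So r3c7=5.
Step 23. [r3c8∈{2}] nothing but 2 survives at r3c8, so r3c8=2.
Step 24. [r3c9∈{6}] r3c9's peers cover all but 6. So r3c9=6.
Step 25. [r2c7∈{7}] only 7 remains possible at r2c7 ⇒ r2c7=7.
Step 26. [r1c2∈{7}] r1c2 is down to just 7 ⇒ r1c2=7.
Step 27. [r6c1∈{9}] nothing but 9 survives at r6c1, so r6c1=9.
Step 28. [r1c4∈{1}] nothing but 1 survives at r1c4 ⇒ r1c4=1.
Step 29. [r7c5∈{2}] r7c5 has the single candidate 2 ⇒ r7c5=2.
Step 30. [r6c3∈{5}] only 5 remains possible at r6c3 ⇒ r6c3=5.
Step 31. [r6c9∈{7}] r6c9 is down to just 7, so r6c9=7.
Step 32. [r4c7∈{3}] r4c7 is down to just 3 ⇒ r4c7=3.
Step 33. [r8c9∈{3}] r8c9 is down to just 3 ⇒ r8c9=3.
Step 34. [r5c2∈{4}] r5c2 is down to just 4. So r5c2=4.
Step 35. [r9c5∈{5}] r9c5 is down to just 5. So r9c5=5.
Step 36. [r7c8∈{4}] r7c8 has the single candidate 4. So r7c8=4.
Step 37. [r2c5∈{3}] only 3 remains possible at r2c5 ⇒ r2c5=3.
Step 38. [r1c3∈{2}] nothing but 2 survives at r1c3 ⇒ r1c3=2.
Step 39. [r8c4∈{6}] only 6 remains possible at r8c4, so r8c4=6.
Step 40. [r9c1∈{6}] only 6 remains possible at r9c1 ⇒ r9c1=6.
Step 41. [r2c1∈{4}] nothing but 4 survives at r2c1 ⇒ r2c1=4.
Step 42. [r5c6∈{6}] r5c6 has the single candidate 6, so r5c6=6.
Step 43. [r4c2∈{8}] nothing but 8 survives at r4c2 ⇒ r4c2=8.
Step 44. [r6c5∈{1}] r6c5 has the single candidate 1. So r6c5=1.
Step 45. [r9c8∈{7}] nothing but 7 survives at r9c8 ⇒ r9c8=7.

Answer: 5 7 2 1 6 8 4 3 9 / 4 6 9 2 3 5 7 8 1 / 8 1 3 9 4 7 5 2 6 / 7 8 6 5 9 2 3 1 4 / 3 4 1 8 7 6 9 5 2 / 9 2 5 4 1 3 8 6 7 / 1 3 8 7 2 9 6 4 5 / 2 5 7 6 8 4 1 9 3 / 6 9 4 3 5 1 2 7 8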